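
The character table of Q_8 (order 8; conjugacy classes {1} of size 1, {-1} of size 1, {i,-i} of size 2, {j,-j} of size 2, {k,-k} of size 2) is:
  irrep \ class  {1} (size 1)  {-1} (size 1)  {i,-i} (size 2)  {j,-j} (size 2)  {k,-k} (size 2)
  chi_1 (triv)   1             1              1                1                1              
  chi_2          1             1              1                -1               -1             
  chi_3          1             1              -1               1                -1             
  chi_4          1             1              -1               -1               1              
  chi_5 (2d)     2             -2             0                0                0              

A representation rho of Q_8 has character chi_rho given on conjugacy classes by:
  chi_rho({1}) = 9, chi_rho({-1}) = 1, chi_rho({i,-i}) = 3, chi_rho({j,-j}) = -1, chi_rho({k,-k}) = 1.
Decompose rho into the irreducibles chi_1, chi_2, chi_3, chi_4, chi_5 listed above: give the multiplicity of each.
Multiplicities: chi_1: 2, chi_2: 2, chi_3: 0, chi_4: 1, chi_5: 2.

Details: Use <chi_rho, chi> = (1/|G|) sum_C |C| * chi_rho(C) * conj(chi(C)) with |G| = 8 for each irreducible chi in the table:
  <chi_rho, chi_1> = (1/8)[1*(9)*conj(1) + 1*(1)*conj(1) + 2*(3)*conj(1) + 2*(-1)*conj(1) + 2*(1)*conj(1)]
      = (1/8)[(9) + (1) + (6) + (-2) + (2)] = 16/8 = 2
  <chi_rho, chi_2> = (1/8)[1*(9)*conj(1) + 1*(1)*conj(1) + 2*(3)*conj(1) + 2*(-1)*conj(-1) + 2*(1)*conj(-1)]
      = (1/8)[(9) + (1) + (6) + (2) + (-2)] = 16/8 = 2
  <chi_rho, chi_3> = (1/8)[1*(9)*conj(1) + 1*(1)*conj(1) + 2*(3)*conj(-1) + 2*(-1)*conj(1) + 2*(1)*conj(-1)]
      = (1/8)[(9) + (1) + (-6) + (-2) + (-2)] = 0/8 = 0
  <chi_rho, chi_4> = (1/8)[1*(9)*conj(1) + 1*(1)*conj(1) + 2*(3)*conj(-1) + 2*(-1)*conj(-1) + 2*(1)*conj(1)]
      = (1/8)[(9) + (1) + (-6) + (2) + (2)] = 8/8 = 1
  <chi_rho, chi_5> = (1/8)[1*(9)*conj(2) + 1*(1)*conj(-2) + 2*(3)*conj(0) + 2*(-1)*conj(0) + 2*(1)*conj(0)]
      = (1/8)[(18) + (-2) + (0) + (0) + (0)] = 16/8 = 2
Dimension check: dim(rho) = sum (mult * dim) = 2*1 + 2*1 + 0*1 + 1*1 + 2*2 = 9 = chi_rho(e) = 9.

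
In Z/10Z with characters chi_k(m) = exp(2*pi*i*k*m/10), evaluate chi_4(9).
chi_4(9) = zeta_10^36 = exp(-4*I*pi/5)

Details: chi_4(9) = zeta_10^(4*9) = zeta_10^36. Since zeta_10^10 = 1, this equals zeta_10^6 = exp(2*pi*i*6/10) = exp(-4*I*pi/5).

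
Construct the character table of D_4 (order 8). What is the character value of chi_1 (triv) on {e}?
Conjugacy classes: {e} of size 1, {r^2} of size 1, {r^1, r^3} of size 2, {s, sr^2, ...} of size 2, {sr, sr^3, ...} of size 2.
Character table:
  irrep \ class              {e} (size 1)  {r^2} (size 1)  {r^1, r^3} (size 2)  {s, sr^2, ...} (size 2)  {sr, sr^3, ...} (size 2)
  chi_1 (triv)               1             1               1                    1                        1                       
  chi_2 (sign: r->1, s->-1)  1             1               1                    -1                       -1                      
  chi_3 (r->-1, s->1)        1             1               -1                   1                        -1                      
  chi_4 (r->-1, s->-1)       1             1               -1                   -1                       1                       
  chi_5 (2d, j=1)            2             -2              0                    0                        0                       

Spot check: chi_1 (triv) on {e} = 1.

Details: D_4 has order 2*4 = 8 with 5 conjugacy classes, hence 5 irreducibles. Sum of squared dims 1 + 1 + 1 + 1 + 4 = 8 = |G|. Linear characters come from the abelianisation; the 2-dimensional irreps have character r^k -> 2*cos(2*pi*j*k/4), reflections -> 0.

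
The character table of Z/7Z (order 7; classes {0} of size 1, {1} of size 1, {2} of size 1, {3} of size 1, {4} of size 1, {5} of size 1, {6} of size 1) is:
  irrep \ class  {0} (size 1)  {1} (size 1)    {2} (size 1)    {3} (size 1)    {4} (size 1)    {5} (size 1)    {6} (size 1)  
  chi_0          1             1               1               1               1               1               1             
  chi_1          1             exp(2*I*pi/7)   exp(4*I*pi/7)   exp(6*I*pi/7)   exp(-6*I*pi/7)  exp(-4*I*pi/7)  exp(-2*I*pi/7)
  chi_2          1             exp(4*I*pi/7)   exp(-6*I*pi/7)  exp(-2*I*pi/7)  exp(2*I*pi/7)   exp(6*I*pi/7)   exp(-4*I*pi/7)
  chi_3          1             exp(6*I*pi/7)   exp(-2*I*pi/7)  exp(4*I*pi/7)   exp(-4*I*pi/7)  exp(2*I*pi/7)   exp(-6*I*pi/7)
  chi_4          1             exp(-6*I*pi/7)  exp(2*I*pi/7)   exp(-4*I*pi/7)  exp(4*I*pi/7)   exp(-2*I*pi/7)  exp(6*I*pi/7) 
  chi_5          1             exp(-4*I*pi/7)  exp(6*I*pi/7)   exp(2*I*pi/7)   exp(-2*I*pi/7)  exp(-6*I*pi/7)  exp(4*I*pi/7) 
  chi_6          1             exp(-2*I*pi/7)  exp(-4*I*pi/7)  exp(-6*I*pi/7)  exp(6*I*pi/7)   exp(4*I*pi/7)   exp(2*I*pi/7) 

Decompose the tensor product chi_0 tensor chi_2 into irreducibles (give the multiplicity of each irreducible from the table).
chi_0 tensor chi_2 = chi_2 (all other irreducibles have multiplicity 0).

Why: The character of a tensor product is the pointwise product (chi_0 * chi_2)(C) = chi_0(C) * chi_2(C):
  {0}: (1)*(1), {1}: (1)*(exp(4*I*pi/7)), {2}: (1)*(exp(-6*I*pi/7)), {3}: (1)*(exp(-2*I*pi/7)), {4}: (1)*(exp(2*I*pi/7)), {5}: (1)*(exp(6*I*pi/7)), {6}: (1)*(exp(-4*I*pi/7))
so (chi_0 * chi_2) takes values
  {0} -> 1, {1} -> exp(4*I*pi/7), {2} -> exp(-6*I*pi/7), {3} -> exp(-2*I*pi/7), {4} -> exp(2*I*pi/7), {5} -> exp(6*I*pi/7), {6} -> exp(-4*I*pi/7).
Now take the inner product of this character with each irreducible chi from the table, <chi_0*chi_2, chi> = (1/7) sum_C |C| (chi_0*chi_2)(C) conj(chi(C)):
  <chi_0*chi_2, chi_0> = (1/7)[1*(1)*conj(1) + 1*(exp(4*I*pi/7))*conj(1) + 1*(exp(-6*I*pi/7))*conj(1) + 1*(exp(-2*I*pi/7))*conj(1) + 1*(exp(2*I*pi/7))*conj(1) + 1*(exp(6*I*pi/7))*conj(1) + 1*(exp(-4*I*pi/7))*conj(1)]
      = (1/7)[(1) + (exp(4*I*pi/7)) + (exp(-6*I*pi/7)) + (exp(-2*I*pi/7)) + (exp(2*I*pi/7)) + (exp(6*I*pi/7)) + (exp(-4*I*pi/7))] = 0/7 = 0
  <chi_0*chi_2, chi_1> = (1/7)[1*(1)*conj(1) + 1*(exp(4*I*pi/7))*conj(exp(2*I*pi/7)) + 1*(exp(-6*I*pi/7))*conj(exp(4*I*pi/7)) + 1*(exp(-2*I*pi/7))*conj(exp(6*I*pi/7)) + 1*(exp(2*I*pi/7))*conj(exp(-6*I*pi/7)) + 1*(exp(6*I*pi/7))*conj(exp(-4*I*pi/7)) + 1*(exp(-4*I*pi/7))*conj(exp(-2*I*pi/7))]
      = (1/7)[(1) + (exp(2*I*pi/7)) + (exp(4*I*pi/7)) + (exp(6*I*pi/7)) + (exp(-6*I*pi/7)) + (exp(-4*I*pi/7)) + (exp(-2*I*pi/7))] = 0/7 = 0
  <chi_0*chi_2, chi_2> = (1/7)[1*(1)*conj(1) + 1*(exp(4*I*pi/7))*conj(exp(4*I*pi/7)) + 1*(exp(-6*I*pi/7))*conj(exp(-6*I*pi/7)) + 1*(exp(-2*I*pi/7))*conj(exp(-2*I*pi/7)) + 1*(exp(2*I*pi/7))*conj(exp(2*I*pi/7)) + 1*(exp(6*I*pi/7))*conj(exp(6*I*pi/7)) + 1*(exp(-4*I*pi/7))*conj(exp(-4*I*pi/7))]
      = (1/7)[(1) + (1) + (1) + (1) + (1) + (1) + (1)] = 7/7 = 1
  <chi_0*chi_2, chi_3> = (1/7)[1*(1)*conj(1) + 1*(exp(4*I*pi/7))*conj(exp(6*I*pi/7)) + 1*(exp(-6*I*pi/7))*conj(exp(-2*I*pi/7)) + 1*(exp(-2*I*pi/7))*conj(exp(4*I*pi/7)) + 1*(exp(2*I*pi/7))*conj(exp(-4*I*pi/7)) + 1*(exp(6*I*pi/7))*conj(exp(2*I*pi/7)) + 1*(exp(-4*I*pi/7))*conj(exp(-6*I*pi/7))]
      = (1/7)[(1) + (exp(-2*I*pi/7)) + (exp(-4*I*pi/7)) + (exp(-6*I*pi/7)) + (exp(6*I*pi/7)) + (exp(4*I*pi/7)) + (exp(2*I*pi/7))] = 0/7 = 0
  <chi_0*chi_2, chi_4> = (1/7)[1*(1)*conj(1) + 1*(exp(4*I*pi/7))*conj(exp(-6*I*pi/7)) + 1*(exp(-6*I*pi/7))*conj(exp(2*I*pi/7)) + 1*(exp(-2*I*pi/7))*conj(exp(-4*I*pi/7)) + 1*(exp(2*I*pi/7))*conj(exp(4*I*pi/7)) + 1*(exp(6*I*pi/7))*conj(exp(-2*I*pi/7)) + 1*(exp(-4*I*pi/7))*conj(exp(6*I*pi/7))]
      = (1/7)[(1) + (exp(-4*I*pi/7)) + (exp(6*I*pi/7)) + (exp(2*I*pi/7)) + (exp(-2*I*pi/7)) + (exp(-6*I*pi/7)) + (exp(4*I*pi/7))] = 0/7 = 0
  <chi_0*chi_2, chi_5> = (1/7)[1*(1)*conj(1) + 1*(exp(4*I*pi/7))*conj(exp(-4*I*pi/7)) + 1*(exp(-6*I*pi/7))*conj(exp(6*I*pi/7)) + 1*(exp(-2*I*pi/7))*conj(exp(2*I*pi/7)) + 1*(exp(2*I*pi/7))*conj(exp(-2*I*pi/7)) + 1*(exp(6*I*pi/7))*conj(exp(-6*I*pi/7)) + 1*(exp(-4*I*pi/7))*conj(exp(4*I*pi/7))]
      = (1/7)[(1) + (exp(-6*I*pi/7)) + (exp(2*I*pi/7)) + (exp(-4*I*pi/7)) + (exp(4*I*pi/7)) + (exp(-2*I*pi/7)) + (exp(6*I*pi/7))] = 0/7 = 0
  <chi_0*chi_2, chi_6> = (1/7)[1*(1)*conj(1) + 1*(exp(4*I*pi/7))*conj(exp(-2*I*pi/7)) + 1*(exp(-6*I*pi/7))*conj(exp(-4*I*pi/7)) + 1*(exp(-2*I*pi/7))*conj(exp(-6*I*pi/7)) + 1*(exp(2*I*pi/7))*conj(exp(6*I*pi/7)) + 1*(exp(6*I*pi/7))*conj(exp(4*I*pi/7)) + 1*(exp(-4*I*pi/7))*conj(exp(2*I*pi/7))]
      = (1/7)[(1) + (exp(6*I*pi/7)) + (exp(-2*I*pi/7)) + (exp(4*I*pi/7)) + (exp(-4*I*pi/7)) + (exp(2*I*pi/7)) + (exp(-6*I*pi/7))] = 0/7 = 0
(Exp terms are combined using exp(i*s)*conj(exp(i*t)) = exp(i*(s-t)), and sums of them are collapsed using the identity that for every m > 1 the m distinct m-th roots of unity sum to 0, e.g. 1 + exp(2*I*pi/3) + exp(-2*I*pi/3) = 0.)
Hence the multiplicities are chi_2: 1. Dimension check: dim(chi_0)*dim(chi_2) = 1*1 = 1 and sum (mult * dim) = 1*1 = 1.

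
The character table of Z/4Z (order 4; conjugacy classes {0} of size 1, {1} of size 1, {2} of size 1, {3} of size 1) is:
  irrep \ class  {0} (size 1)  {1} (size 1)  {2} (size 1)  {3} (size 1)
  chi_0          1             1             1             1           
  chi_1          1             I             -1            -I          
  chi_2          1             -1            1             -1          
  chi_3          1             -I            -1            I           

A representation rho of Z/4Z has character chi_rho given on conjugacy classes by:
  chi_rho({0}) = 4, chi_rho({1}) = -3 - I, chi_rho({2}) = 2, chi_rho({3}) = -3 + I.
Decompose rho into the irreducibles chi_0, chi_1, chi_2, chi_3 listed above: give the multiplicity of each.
Multiplicities: chi_0: 0, chi_1: 0, chi_2: 3, chi_3: 1.

Why: Use <chi_rho, chi> = (1/|G|) sum_C |C| * chi_rho(C) * conj(chi(C)) with |G| = 4 for each irreducible chi in the table:
  <chi_rho, chi_0> = (1/4)[1*(4)*conj(1) + 1*(-3 - I)*conj(1) + 1*(2)*conj(1) + 1*(-3 + I)*conj(1)]
      = (1/4)[(4) + (-3 - I) + (2) + (-3 + I)] = 0/4 = 0
  <chi_rho, chi_1> = (1/4)[1*(4)*conj(1) + 1*(-3 - I)*conj(I) + 1*(2)*conj(-1) + 1*(-3 + I)*conj(-I)]
      = (1/4)[(4) + (-1 + 3*I) + (-2) + (-1 - 3*I)] = 0/4 = 0
  <chi_rho, chi_2> = (1/4)[1*(4)*conj(1) + 1*(-3 - I)*conj(-1) + 1*(2)*conj(1) + 1*(-3 + I)*conj(-1)]
      = (1/4)[(4) + (3 + I) + (2) + (3 - I)] = 12/4 = 3
  <chi_rho, chi_3> = (1/4)[1*(4)*conj(1) + 1*(-3 - I)*conj(-I) + 1*(2)*conj(-1) + 1*(-3 + I)*conj(I)]
      = (1/4)[(4) + (1 - 3*I) + (-2) + (1 + 3*I)] = 4/4 = 1
(Exp terms are combined using exp(i*s)*conj(exp(i*t)) = exp(i*(s-t)), and sums of them are collapsed using the identity that for every m > 1 the m distinct m-th roots of unity sum to 0, e.g. 1 + exp(2*I*pi/3) + exp(-2*I*pi/3) = 0.)
Dimension check: dim(rho) = sum (mult * dim) = 0*1 + 0*1 + 3*1 + 1*1 = 4 = chi_rho(e) = 4.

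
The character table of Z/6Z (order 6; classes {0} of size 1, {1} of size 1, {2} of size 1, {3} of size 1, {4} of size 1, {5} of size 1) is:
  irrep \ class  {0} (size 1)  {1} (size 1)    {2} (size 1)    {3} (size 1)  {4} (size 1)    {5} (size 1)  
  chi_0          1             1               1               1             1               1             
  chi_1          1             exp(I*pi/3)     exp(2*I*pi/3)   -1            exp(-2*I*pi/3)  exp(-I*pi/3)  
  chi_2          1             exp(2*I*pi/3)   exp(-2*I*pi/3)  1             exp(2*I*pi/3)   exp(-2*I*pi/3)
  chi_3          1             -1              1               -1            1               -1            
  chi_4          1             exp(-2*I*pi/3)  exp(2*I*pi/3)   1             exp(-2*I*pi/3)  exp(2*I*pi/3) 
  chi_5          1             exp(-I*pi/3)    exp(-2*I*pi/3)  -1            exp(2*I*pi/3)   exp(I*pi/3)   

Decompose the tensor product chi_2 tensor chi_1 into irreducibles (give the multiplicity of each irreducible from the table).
chi_2 tensor chi_1 = chi_3 (all other irreducibles have multiplicity 0).

Explanation: The character of a tensor product is the pointwise product (chi_2 * chi_1)(C) = chi_2(C) * chi_1(C):
  {0}: (1)*(1), {1}: (exp(2*I*pi/3))*(exp(I*pi/3)), {2}: (exp(-2*I*pi/3))*(exp(2*I*pi/3)), {3}: (1)*(-1), {4}: (exp(2*I*pi/3))*(exp(-2*I*pi/3)), {5}: (exp(-2*I*pi/3))*(exp(-I*pi/3))
so (chi_2 * chi_1) takes values
  {0} -> 1, {1} -> -1, {2} -> 1, {3} -> -1, {4} -> 1, {5} -> -1.
Now take the inner product of this character with each irreducible chi from the table, <chi_2*chi_1, chi> = (1/6) sum_C |C| (chi_2*chi_1)(C) conj(chi(C)):
  <chi_2*chi_1, chi_0> = (1/6)[1*(1)*conj(1) + 1*(-1)*conj(1) + 1*(1)*conj(1) + 1*(-1)*conj(1) + 1*(1)*conj(1) + 1*(-1)*conj(1)]
      = (1/6)[(1) + (-1) + (1) + (-1) + (1) + (-1)] = 0/6 = 0
  <chi_2*chi_1, chi_1> = (1/6)[1*(1)*conj(1) + 1*(-1)*conj(exp(I*pi/3)) + 1*(1)*conj(exp(2*I*pi/3)) + 1*(-1)*conj(-1) + 1*(1)*conj(exp(-2*I*pi/3)) + 1*(-1)*conj(exp(-I*pi/3))]
      = (1/6)[(1) + (-exp(-I*pi/3)) + (exp(-2*I*pi/3)) + (1) + (exp(2*I*pi/3)) + (-exp(I*pi/3))] = 0/6 = 0
  <chi_2*chi_1, chi_2> = (1/6)[1*(1)*conj(1) + 1*(-1)*conj(exp(2*I*pi/3)) + 1*(1)*conj(exp(-2*I*pi/3)) + 1*(-1)*conj(1) + 1*(1)*conj(exp(2*I*pi/3)) + 1*(-1)*conj(exp(-2*I*pi/3))]
      = (1/6)[(1) + (-exp(-2*I*pi/3)) + (exp(2*I*pi/3)) + (-1) + (exp(-2*I*pi/3)) + (-exp(2*I*pi/3))] = 0/6 = 0
  <chi_2*chi_1, chi_3> = (1/6)[1*(1)*conj(1) + 1*(-1)*conj(-1) + 1*(1)*conj(1) + 1*(-1)*conj(-1) + 1*(1)*conj(1) + 1*(-1)*conj(-1)]
      = (1/6)[(1) + (1) + (1) + (1) + (1) + (1)] = 6/6 = 1
  <chi_2*chi_1, chi_4> = (1/6)[1*(1)*conj(1) + 1*(-1)*conj(exp(-2*I*pi/3)) + 1*(1)*conj(exp(2*I*pi/3)) + 1*(-1)*conj(1) + 1*(1)*conj(exp(-2*I*pi/3)) + 1*(-1)*conj(exp(2*I*pi/3))]
      = (1/6)[(1) + (-exp(2*I*pi/3)) + (exp(-2*I*pi/3)) + (-1) + (exp(2*I*pi/3)) + (-exp(-2*I*pi/3))] = 0/6 = 0
  <chi_2*chi_1, chi_5> = (1/6)[1*(1)*conj(1) + 1*(-1)*conj(exp(-I*pi/3)) + 1*(1)*conj(exp(-2*I*pi/3)) + 1*(-1)*conj(-1) + 1*(1)*conj(exp(2*I*pi/3)) + 1*(-1)*conj(exp(I*pi/3))]
      = (1/6)[(1) + (-exp(I*pi/3)) + (exp(2*I*pi/3)) + (1) + (exp(-2*I*pi/3)) + (-exp(-I*pi/3))] = 0/6 = 0
(Exp terms are combined using exp(i*s)*conj(exp(i*t)) = exp(i*(s-t)), and sums of them are collapsed using the identity that for every m > 1 the m distinct m-th roots of unity sum to 0, e.g. 1 + exp(2*I*pi/3) + exp(-2*I*pi/3) = 0.)
Hence the multiplicities are chi_3: 1. Dimension check: dim(chi_2)*dim(chi_1) = 1*1 = 1 and sum (mult * dim) = 1*1 = 1.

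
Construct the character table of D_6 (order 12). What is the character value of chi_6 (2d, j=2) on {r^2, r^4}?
Conjugacy classes: {e} of size 1, {r^3} of size 1, {r^1, r^5} of size 2, {r^2, r^4} of size 2, {s, sr^2, ...} of size 3, {sr, sr^3, ...} of size 3.
Character table:
  irrep \ class              {e} (size 1)  {r^3} (size 1)  {r^1, r^5} (size 2)  {r^2, r^4} (size 2)  {s, sr^2, ...} (size 3)  {sr, sr^3, ...} (size 3)
  chi_1 (triv)               1             1               1                    1                    1                        1                       
  chi_2 (sign: r->1, s->-1)  1             1               1                    1                    -1                       -1                      
  chi_3 (r->-1, s->1)        1             -1              -1                   1                    1                        -1                      
  chi_4 (r->-1, s->-1)       1             -1              -1                   1                    -1                       1                       
  chi_5 (2d, j=1)            2             -2              1                    -1                   0                        0                       
  chi_6 (2d, j=2)            2             2               -1                   -1                   0                        0                       

Spot check: chi_6 (2d, j=2) on {r^2, r^4} = -1.

Justification: D_6 has order 2*6 = 12 with 6 conjugacy classes, hence 6 irreducibles. Sum of squared dims 1 + 1 + 1 + 1 + 4 + 4 = 12 = |G|. Linear characters come from the abelianisation; the 2-dimensional irreps have character r^k -> 2*cos(2*pi*j*k/6), reflections -> 0.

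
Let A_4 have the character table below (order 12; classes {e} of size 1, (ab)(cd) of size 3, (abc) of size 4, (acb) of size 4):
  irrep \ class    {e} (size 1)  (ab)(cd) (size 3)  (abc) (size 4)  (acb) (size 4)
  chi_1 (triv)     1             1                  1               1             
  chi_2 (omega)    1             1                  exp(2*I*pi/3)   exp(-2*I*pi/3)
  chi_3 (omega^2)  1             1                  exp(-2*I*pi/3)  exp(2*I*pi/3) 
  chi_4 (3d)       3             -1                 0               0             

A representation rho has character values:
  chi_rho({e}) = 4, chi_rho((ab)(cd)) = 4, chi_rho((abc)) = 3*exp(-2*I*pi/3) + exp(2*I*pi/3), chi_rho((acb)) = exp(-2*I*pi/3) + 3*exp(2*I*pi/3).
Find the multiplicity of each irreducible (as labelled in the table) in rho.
Multiplicities: chi_1: 0, chi_2: 1, chi_3: 3, chi_4: 0.

Details: Use <chi_rho, chi> = (1/|G|) sum_C |C| * chi_rho(C) * conj(chi(C)) with |G| = 12 for each irreducible chi in the table:
  <chi_rho, chi_1> = (1/12)[1*(4)*conj(1) + 3*(4)*conj(1) + 4*(3*exp(-2*I*pi/3) + exp(2*I*pi/3))*conj(1) + 4*(exp(-2*I*pi/3) + 3*exp(2*I*pi/3))*conj(1)]
      = (1/12)[(4) + (12) + (12*exp(-2*I*pi/3) + 4*exp(2*I*pi/3)) + (4*exp(-2*I*pi/3) + 12*exp(2*I*pi/3))] = 0/12 = 0
  <chi_rho, chi_2> = (1/12)[1*(4)*conj(1) + 3*(4)*conj(1) + 4*(3*exp(-2*I*pi/3) + exp(2*I*pi/3))*conj(exp(2*I*pi/3)) + 4*(exp(-2*I*pi/3) + 3*exp(2*I*pi/3))*conj(exp(-2*I*pi/3))]
      = (1/12)[(4) + (12) + (4 + 12*exp(2*I*pi/3)) + (4 + 12*exp(-2*I*pi/3))] = 12/12 = 1
  <chi_rho, chi_3> = (1/12)[1*(4)*conj(1) + 3*(4)*conj(1) + 4*(3*exp(-2*I*pi/3) + exp(2*I*pi/3))*conj(exp(-2*I*pi/3)) + 4*(exp(-2*I*pi/3) + 3*exp(2*I*pi/3))*conj(exp(2*I*pi/3))]
      = (1/12)[(4) + (12) + (12 + 4*exp(-2*I*pi/3)) + (12 + 4*exp(2*I*pi/3))] = 36/12 = 3
  <chi_rho, chi_4> = (1/12)[1*(4)*conj(3) + 3*(4)*conj(-1) + 4*(3*exp(-2*I*pi/3) + exp(2*I*pi/3))*conj(0) + 4*(exp(-2*I*pi/3) + 3*exp(2*I*pi/3))*conj(0)]
      = (1/12)[(12) + (-12) + (0) + (0)] = 0/12 = 0
(Exp terms are combined using exp(i*s)*conj(exp(i*t)) = exp(i*(s-t)), and sums of them are collapsed using the identity that for every m > 1 the m distinct m-th roots of unity sum to 0, e.g. 1 + exp(2*I*pi/3) + exp(-2*I*pi/3) = 0.)
Dimension check: dim(rho) = sum (mult * dim) = 0*1 + 1*1 + 3*1 + 0*3 = 4 = chi_rho(e) = 4.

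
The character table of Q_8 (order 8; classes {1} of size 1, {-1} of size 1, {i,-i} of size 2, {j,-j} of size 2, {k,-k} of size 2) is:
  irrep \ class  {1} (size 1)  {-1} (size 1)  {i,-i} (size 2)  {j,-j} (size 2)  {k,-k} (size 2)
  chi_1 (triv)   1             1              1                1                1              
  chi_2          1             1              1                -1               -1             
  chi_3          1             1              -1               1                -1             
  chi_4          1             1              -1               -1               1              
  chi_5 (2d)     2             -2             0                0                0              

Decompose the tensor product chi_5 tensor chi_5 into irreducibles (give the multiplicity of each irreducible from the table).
chi_5 tensor chi_5 = chi_1 + chi_2 + chi_3 + chi_4 (all other irreducibles have multiplicity 0).

Derivation: The character of a tensor product is the pointwise product (chi_5 * chi_5)(C) = chi_5(C) * chi_5(C):
  {1}: (2)*(2), {-1}: (-2)*(-2), {i,-i}: (0)*(0), {j,-j}: (0)*(0), {k,-k}: (0)*(0)
so (chi_5 * chi_5) takes values
  {1} -> 4, {-1} -> 4, {i,-i} -> 0, {j,-j} -> 0, {k,-k} -> 0.
Now take the inner product of this character with each irreducible chi from the table, <chi_5*chi_5, chi> = (1/8) sum_C |C| (chi_5*chi_5)(C) conj(chi(C)):
  <chi_5*chi_5, chi_1> = (1/8)[1*(4)*conj(1) + 1*(4)*conj(1) + 2*(0)*conj(1) + 2*(0)*conj(1) + 2*(0)*conj(1)]
      = (1/8)[(4) + (4) + (0) + (0) + (0)] = 8/8 = 1
  <chi_5*chi_5, chi_2> = (1/8)[1*(4)*conj(1) + 1*(4)*conj(1) + 2*(0)*conj(1) + 2*(0)*conj(-1) + 2*(0)*conj(-1)]
      = (1/8)[(4) + (4) + (0) + (0) + (0)] = 8/8 = 1
  <chi_5*chi_5, chi_3> = (1/8)[1*(4)*conj(1) + 1*(4)*conj(1) + 2*(0)*conj(-1) + 2*(0)*conj(1) + 2*(0)*conj(-1)]
      = (1/8)[(4) + (4) + (0) + (0) + (0)] = 8/8 = 1
  <chi_5*chi_5, chi_4> = (1/8)[1*(4)*conj(1) + 1*(4)*conj(1) + 2*(0)*conj(-1) + 2*(0)*conj(-1) + 2*(0)*conj(1)]
      = (1/8)[(4) + (4) + (0) + (0) + (0)] = 8/8 = 1
  <chi_5*chi_5, chi_5> = (1/8)[1*(4)*conj(2) + 1*(4)*conj(-2) + 2*(0)*conj(0) + 2*(0)*conj(0) + 2*(0)*conj(0)]
      = (1/8)[(8) + (-8) + (0) + (0) + (0)] = 0/8 = 0
Hence the multiplicities are chi_1: 1, chi_2: 1, chi_3: 1, chi_4: 1. Dimension check: dim(chi_5)*dim(chi_5) = 2*2 = 4 and sum (mult * dim) = 1*1 + 1*1 + 1*1 + 1*1 = 4.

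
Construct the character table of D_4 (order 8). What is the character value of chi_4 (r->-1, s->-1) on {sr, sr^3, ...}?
Conjugacy classes: {e} of size 1, {r^2} of size 1, {r^1, r^3} of size 2, {s, sr^2, ...} of size 2, {sr, sr^3, ...} of size 2.
Character table:
  irrep \ class              {e} (size 1)  {r^2} (size 1)  {r^1, r^3} (size 2)  {s, sr^2, ...} (size 2)  {sr, sr^3, ...} (size 2)
  chi_1 (triv)               1             1               1                    1                        1                       
  chi_2 (sign: r->1, s->-1)  1             1               1                    -1                       -1                      
  chi_3 (r->-1, s->1)        1             1               -1                   1                        -1                      
  chi_4 (r->-1, s->-1)       1             1               -1                   -1                       1                       
  chi_5 (2d, j=1)            2             -2              0                    0                        0                       

Spot check: chi_4 (r->-1, s->-1) on {sr, sr^3, ...} = 1.

Details: D_4 has order 2*4 = 8 with 5 conjugacy classes, hence 5 irreducibles. Sum of squared dims 1 + 1 + 1 + 1 + 4 = 8 = |G|. Linear characters come from the abelianisation; the 2-dimensional irreps have character r^k -> 2*cos(2*pi*j*k/4), reflections -> 0.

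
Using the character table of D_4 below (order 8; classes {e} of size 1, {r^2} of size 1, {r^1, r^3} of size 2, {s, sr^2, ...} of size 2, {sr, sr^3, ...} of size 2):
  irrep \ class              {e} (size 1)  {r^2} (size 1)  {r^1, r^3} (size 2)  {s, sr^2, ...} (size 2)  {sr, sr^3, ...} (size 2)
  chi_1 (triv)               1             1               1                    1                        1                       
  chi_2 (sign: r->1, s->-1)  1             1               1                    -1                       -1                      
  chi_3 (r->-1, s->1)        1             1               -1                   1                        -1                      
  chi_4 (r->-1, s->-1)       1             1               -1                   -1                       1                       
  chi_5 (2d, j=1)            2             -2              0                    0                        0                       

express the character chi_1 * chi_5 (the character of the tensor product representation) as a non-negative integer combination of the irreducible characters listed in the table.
chi_1 tensor chi_5 = chi_5 (all other irreducibles have multiplicity 0).

Proof sketch: The character of a tensor product is the pointwise product (chi_1 * chi_5)(C) = chi_1(C) * chi_5(C):
  {e}: (1)*(2), {r^2}: (1)*(-2), {r^1, r^3}: (1)*(0), {s, sr^2, ...}: (1)*(0), {sr, sr^3, ...}: (1)*(0)
so (chi_1 * chi_5) takes values
  {e} -> 2, {r^2} -> -2, {r^1, r^3} -> 0, {s, sr^2, ...} -> 0, {sr, sr^3, ...} -> 0.
Now take the inner product of this character with each irreducible chi from the table, <chi_1*chi_5, chi> = (1/8) sum_C |C| (chi_1*chi_5)(C) conj(chi(C)):
  <chi_1*chi_5, chi_1> = (1/8)[1*(2)*conj(1) + 1*(-2)*conj(1) + 2*(0)*conj(1) + 2*(0)*conj(1) + 2*(0)*conj(1)]
      = (1/8)[(2) + (-2) + (0) + (0) + (0)] = 0/8 = 0
  <chi_1*chi_5, chi_2> = (1/8)[1*(2)*conj(1) + 1*(-2)*conj(1) + 2*(0)*conj(1) + 2*(0)*conj(-1) + 2*(0)*conj(-1)]
      = (1/8)[(2) + (-2) + (0) + (0) + (0)] = 0/8 = 0
  <chi_1*chi_5, chi_3> = (1/8)[1*(2)*conj(1) + 1*(-2)*conj(1) + 2*(0)*conj(-1) + 2*(0)*conj(1) + 2*(0)*conj(-1)]
      = (1/8)[(2) + (-2) + (0) + (0) + (0)] = 0/8 = 0
  <chi_1*chi_5, chi_4> = (1/8)[1*(2)*conj(1) + 1*(-2)*conj(1) + 2*(0)*conj(-1) + 2*(0)*conj(-1) + 2*(0)*conj(1)]
      = (1/8)[(2) + (-2) + (0) + (0) + (0)] = 0/8 = 0
  <chi_1*chi_5, chi_5> = (1/8)[1*(2)*conj(2) + 1*(-2)*conj(-2) + 2*(0)*conj(0) + 2*(0)*conj(0) + 2*(0)*conj(0)]
      = (1/8)[(4) + (4) + (0) + (0) + (0)] = 8/8 = 1
Hence the multiplicities are chi_5: 1. Dimension check: dim(chi_1)*dim(chi_5) = 1*2 = 2 and sum (mult * dim) = 1*2 = 2.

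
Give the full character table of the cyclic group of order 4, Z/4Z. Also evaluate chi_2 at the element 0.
Character table of Z/4Z (irreps indexed chi_0,...,chi_3 with chi_k(m) = zeta_4^(k*m), zeta_4 = exp(2*pi*i/4)):
  irrep \ class  {0} (size 1)  {1} (size 1)  {2} (size 1)  {3} (size 1)
  chi_0          1             1             1             1           
  chi_1          1             I             -1            -I          
  chi_2          1             -1            1             -1          
  chi_3          1             -I            -1            I           

Spot check: chi_2(0) = zeta_4^(2*0) = zeta_4^0 = 1.

Explanation: Z/4Z is abelian, so all 4 irreducible complex representations are 1-dimensional. They are given by chi_k(m) = zeta_4^(k*m) for k = 0,...,3. Row orthogonality: sum_m chi_k(m) conj(chi_l(m)) = 4 * [k = l].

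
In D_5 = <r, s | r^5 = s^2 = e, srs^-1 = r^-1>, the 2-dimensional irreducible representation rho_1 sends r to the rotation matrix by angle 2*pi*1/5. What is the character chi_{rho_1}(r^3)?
chi_{rho_1}(r^3) = 2*cos(2*pi*1*3/5) = -sqrt(5)/2 - 1/2

rho_1(r^3) is rotation by angle 2*pi*1*3/5, whose trace is 2*cos(2*pi*1*3/5) = -sqrt(5)/2 - 1/2.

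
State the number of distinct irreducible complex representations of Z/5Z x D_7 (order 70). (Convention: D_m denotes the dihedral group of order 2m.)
25

Details: The number of irreducible complex representations of a finite group equals its number of conjugacy classes. For a direct product, #classes(G x H) = #classes(G) * #classes(H). Z/5Z has 5 classes (abelian), D_7 has 5 classes, so 5 * 5 = 25, so Z/5Z x D_7 (order 70) has exactly 25 irreducible complex representations.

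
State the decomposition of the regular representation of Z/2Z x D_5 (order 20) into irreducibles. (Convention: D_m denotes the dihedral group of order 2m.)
Each irreducible V_i of dimension d_i appears with multiplicity d_i, i.e. rho_reg = (direct sum over all irreducibles V_i) d_i V_i. The irreducible dimensions for Z/2Z x D_5 are 1, 1, 1, 1, 2, 2, 2, 2: 4 irreducibles of dimension 1, each with multiplicity 1; 4 irreducibles of dimension 2, each with multiplicity 2. Total dimension 4*1*1 + 4*2*2 = 20 = |G|.

Why: General theorem: in the regular representation of a finite group G, each irreducible appears with multiplicity equal to its dimension. Check: dim(rho_reg) = sum d_i^2 = 1 + 1 + 1 + 1 + 4 + 4 + 4 + 4 = 20 = |G|.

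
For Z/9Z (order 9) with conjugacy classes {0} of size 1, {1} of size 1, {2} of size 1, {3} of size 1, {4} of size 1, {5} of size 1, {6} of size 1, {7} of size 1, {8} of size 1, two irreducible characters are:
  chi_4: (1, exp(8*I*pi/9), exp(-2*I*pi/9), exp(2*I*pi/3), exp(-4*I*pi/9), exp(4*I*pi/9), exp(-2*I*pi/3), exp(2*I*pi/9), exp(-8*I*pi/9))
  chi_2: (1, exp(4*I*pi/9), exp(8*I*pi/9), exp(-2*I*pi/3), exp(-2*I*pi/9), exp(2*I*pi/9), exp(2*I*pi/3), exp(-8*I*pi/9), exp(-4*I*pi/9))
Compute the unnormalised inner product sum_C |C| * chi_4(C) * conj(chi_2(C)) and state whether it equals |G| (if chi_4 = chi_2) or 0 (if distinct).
Sum = 0; so <chi_4, chi_2> = 0 (distinct irreducibles are orthogonal).

Why: Compute term by term over conjugacy classes (|C| * chi_4(C) * conj(chi_2(C))):
  1*(1)*conj(1) + 1*(exp(8*I*pi/9))*conj(exp(4*I*pi/9)) + 1*(exp(-2*I*pi/9))*conj(exp(8*I*pi/9)) + 1*(exp(2*I*pi/3))*conj(exp(-2*I*pi/3)) + 1*(exp(-4*I*pi/9))*conj(exp(-2*I*pi/9)) + 1*(exp(4*I*pi/9))*conj(exp(2*I*pi/9)) + 1*(exp(-2*I*pi/3))*conj(exp(2*I*pi/3)) + 1*(exp(2*I*pi/9))*conj(exp(-8*I*pi/9)) + 1*(exp(-8*I*pi/9))*conj(exp(-4*I*pi/9))
  = (1) + (exp(4*I*pi/9)) + (exp(8*I*pi/9)) + (exp(-2*I*pi/3)) + (exp(-2*I*pi/9)) + (exp(2*I*pi/9)) + (exp(2*I*pi/3)) + (exp(-8*I*pi/9)) + (exp(-4*I*pi/9))
  = 0.
(Exp terms are combined using exp(i*s)*conj(exp(i*t)) = exp(i*(s-t)), and sums of them are collapsed using the identity that for every m > 1 the m distinct m-th roots of unity sum to 0, e.g. 1 + exp(2*I*pi/3) + exp(-2*I*pi/3) = 0.)
Dividing by |G| = 9 gives 0/9 = 0, matching the row-orthogonality relation <chi_4, chi_2> = [chi_4 = chi_2].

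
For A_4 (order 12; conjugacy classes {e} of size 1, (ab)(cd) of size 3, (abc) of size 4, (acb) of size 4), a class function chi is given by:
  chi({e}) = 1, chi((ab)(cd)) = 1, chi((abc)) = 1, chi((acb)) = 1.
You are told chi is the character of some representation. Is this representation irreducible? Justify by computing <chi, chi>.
Irreducible: <chi, chi> = 1.

Derivation: <chi, chi> = (1/|G|) sum_C |C| * |chi(C)|^2 = (1/12)[1*|1|^2 + 3*|1|^2 + 4*|1|^2 + 4*|1|^2]
  = (1/12)[(1) + (3) + (4) + (4)] = 12/12 = 1.
(Exp terms are combined using exp(i*s)*conj(exp(i*t)) = exp(i*(s-t)), and sums of them are collapsed using the identity that for every m > 1 the m distinct m-th roots of unity sum to 0, e.g. 1 + exp(2*I*pi/3) + exp(-2*I*pi/3) = 0.)
A character is irreducible iff <chi, chi> = 1, so this representation is irreducible.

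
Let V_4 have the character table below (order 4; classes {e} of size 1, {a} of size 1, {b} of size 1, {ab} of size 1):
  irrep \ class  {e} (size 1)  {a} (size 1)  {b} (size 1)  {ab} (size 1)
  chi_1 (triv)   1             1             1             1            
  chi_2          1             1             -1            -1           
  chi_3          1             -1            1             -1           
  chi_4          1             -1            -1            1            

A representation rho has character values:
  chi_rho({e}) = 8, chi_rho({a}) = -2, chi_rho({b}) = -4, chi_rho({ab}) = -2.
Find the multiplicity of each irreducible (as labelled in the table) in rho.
Multiplicities: chi_1: 0, chi_2: 3, chi_3: 2, chi_4: 3.

Proof sketch: Use <chi_rho, chi> = (1/|G|) sum_C |C| * chi_rho(C) * conj(chi(C)) with |G| = 4 for each irreducible chi in the table:
  <chi_rho, chi_1> = (1/4)[1*(8)*conj(1) + 1*(-2)*conj(1) + 1*(-4)*conj(1) + 1*(-2)*conj(1)]
      = (1/4)[(8) + (-2) + (-4) + (-2)] = 0/4 = 0
  <chi_rho, chi_2> = (1/4)[1*(8)*conj(1) + 1*(-2)*conj(1) + 1*(-4)*conj(-1) + 1*(-2)*conj(-1)]
      = (1/4)[(8) + (-2) + (4) + (2)] = 12/4 = 3
  <chi_rho, chi_3> = (1/4)[1*(8)*conj(1) + 1*(-2)*conj(-1) + 1*(-4)*conj(1) + 1*(-2)*conj(-1)]
      = (1/4)[(8) + (2) + (-4) + (2)] = 8/4 = 2
  <chi_rho, chi_4> = (1/4)[1*(8)*conj(1) + 1*(-2)*conj(-1) + 1*(-4)*conj(-1) + 1*(-2)*conj(1)]
      = (1/4)[(8) + (2) + (4) + (-2)] = 12/4 = 3
Dimension check: dim(rho) = sum (mult * dim) = 0*1 + 3*1 + 2*1 + 3*1 = 8 = chi_rho(e) = 8.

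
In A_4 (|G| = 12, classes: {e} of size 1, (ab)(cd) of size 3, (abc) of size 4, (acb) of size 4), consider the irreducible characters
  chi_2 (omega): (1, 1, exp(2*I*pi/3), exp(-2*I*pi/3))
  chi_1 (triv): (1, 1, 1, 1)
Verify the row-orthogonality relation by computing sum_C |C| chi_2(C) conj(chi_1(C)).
Sum = 0; so <chi_2, chi_1> = 0 (distinct irreducibles are orthogonal).

Explanation: Compute term by term over conjugacy classes (|C| * chi_2(C) * conj(chi_1(C))):
  1*(1)*conj(1) + 3*(1)*conj(1) + 4*(exp(2*I*pi/3))*conj(1) + 4*(exp(-2*I*pi/3))*conj(1)
  = (1) + (3) + (4*exp(2*I*pi/3)) + (4*exp(-2*I*pi/3))
  = 0.
(Exp terms are combined using exp(i*s)*conj(exp(i*t)) = exp(i*(s-t)), and sums of them are collapsed using the identity that for every m > 1 the m distinct m-th roots of unity sum to 0, e.g. 1 + exp(2*I*pi/3) + exp(-2*I*pi/3) = 0.)
Dividing by |G| = 12 gives 0/12 = 0, matching the row-orthogonality relation <chi_2, chi_1> = [chi_2 = chi_1].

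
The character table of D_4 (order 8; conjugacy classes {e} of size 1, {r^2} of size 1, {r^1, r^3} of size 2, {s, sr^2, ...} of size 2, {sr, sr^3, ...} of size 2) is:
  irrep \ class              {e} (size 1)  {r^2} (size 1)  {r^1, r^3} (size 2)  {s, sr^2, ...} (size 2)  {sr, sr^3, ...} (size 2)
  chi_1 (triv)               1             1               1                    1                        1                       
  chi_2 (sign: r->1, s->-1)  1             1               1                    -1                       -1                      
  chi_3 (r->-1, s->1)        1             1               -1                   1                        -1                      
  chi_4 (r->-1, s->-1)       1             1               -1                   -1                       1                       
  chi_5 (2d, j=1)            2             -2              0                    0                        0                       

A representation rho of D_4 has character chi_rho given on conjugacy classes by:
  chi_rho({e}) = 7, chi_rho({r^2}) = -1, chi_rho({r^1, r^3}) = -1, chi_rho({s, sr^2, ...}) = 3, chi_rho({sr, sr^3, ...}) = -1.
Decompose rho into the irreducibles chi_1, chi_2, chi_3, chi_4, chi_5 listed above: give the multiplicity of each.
Multiplicities: chi_1: 1, chi_2: 0, chi_3: 2, chi_4: 0, chi_5: 2.

Why: Use <chi_rho, chi> = (1/|G|) sum_C |C| * chi_rho(C) * conj(chi(C)) with |G| = 8 for each irreducible chi in the table:
  <chi_rho, chi_1> = (1/8)[1*(7)*conj(1) + 1*(-1)*conj(1) + 2*(-1)*conj(1) + 2*(3)*conj(1) + 2*(-1)*conj(1)]
      = (1/8)[(7) + (-1) + (-2) + (6) + (-2)] = 8/8 = 1
  <chi_rho, chi_2> = (1/8)[1*(7)*conj(1) + 1*(-1)*conj(1) + 2*(-1)*conj(1) + 2*(3)*conj(-1) + 2*(-1)*conj(-1)]
      = (1/8)[(7) + (-1) + (-2) + (-6) + (2)] = 0/8 = 0
  <chi_rho, chi_3> = (1/8)[1*(7)*conj(1) + 1*(-1)*conj(1) + 2*(-1)*conj(-1) + 2*(3)*conj(1) + 2*(-1)*conj(-1)]
      = (1/8)[(7) + (-1) + (2) + (6) + (2)] = 16/8 = 2
  <chi_rho, chi_4> = (1/8)[1*(7)*conj(1) + 1*(-1)*conj(1) + 2*(-1)*conj(-1) + 2*(3)*conj(-1) + 2*(-1)*conj(1)]
      = (1/8)[(7) + (-1) + (2) + (-6) + (-2)] = 0/8 = 0
  <chi_rho, chi_5> = (1/8)[1*(7)*conj(2) + 1*(-1)*conj(-2) + 2*(-1)*conj(0) + 2*(3)*conj(0) + 2*(-1)*conj(0)]
      = (1/8)[(14) + (2) + (0) + (0) + (0)] = 16/8 = 2
Dimension check: dim(rho) = sum (mult * dim) = 1*1 + 0*1 + 2*1 + 0*1 + 2*2 = 7 = chi_rho(e) = 7.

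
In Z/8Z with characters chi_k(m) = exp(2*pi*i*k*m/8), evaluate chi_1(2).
chi_1(2) = zeta_8^2 = I

Details: chi_1(2) = zeta_8^(1*2) = zeta_8^2. Since zeta_8^8 = 1, this equals zeta_8^2 = exp(2*pi*i*2/8) = I.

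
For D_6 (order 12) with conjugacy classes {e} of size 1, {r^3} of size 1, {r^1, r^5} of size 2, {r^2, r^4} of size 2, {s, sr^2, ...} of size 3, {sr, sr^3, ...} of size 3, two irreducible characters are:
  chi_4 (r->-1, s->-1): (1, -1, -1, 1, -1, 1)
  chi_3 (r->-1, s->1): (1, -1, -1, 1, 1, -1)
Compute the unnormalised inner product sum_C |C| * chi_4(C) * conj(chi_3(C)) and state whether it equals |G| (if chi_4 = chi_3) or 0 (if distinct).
Sum = 0; so <chi_4, chi_3> = 0 (distinct irreducibles are orthogonal).

Reasoning: Compute term by term over conjugacy classes (|C| * chi_4(C) * conj(chi_3(C))):
  1*(1)*conj(1) + 1*(-1)*conj(-1) + 2*(-1)*conj(-1) + 2*(1)*conj(1) + 3*(-1)*conj(1) + 3*(1)*conj(-1)
  = (1) + (1) + (2) + (2) + (-3) + (-3)
  = 0.
Dividing by |G| = 12 gives 0/12 = 0, matching the row-orthogonality relation <chi_4, chi_3> = [chi_4 = chi_3].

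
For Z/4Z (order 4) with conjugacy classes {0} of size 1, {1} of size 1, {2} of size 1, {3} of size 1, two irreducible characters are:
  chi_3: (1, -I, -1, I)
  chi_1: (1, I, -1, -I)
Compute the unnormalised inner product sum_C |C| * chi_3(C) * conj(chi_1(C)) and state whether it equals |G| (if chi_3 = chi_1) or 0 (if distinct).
Sum = 0; so <chi_3, chi_1> = 0 (distinct irreducibles are orthogonal).

Derivation: Compute term by term over conjugacy classes (|C| * chi_3(C) * conj(chi_1(C))):
  1*(1)*conj(1) + 1*(-I)*conj(I) + 1*(-1)*conj(-1) + 1*(I)*conj(-I)
  = (1) + (-1) + (1) + (-1)
  = 0.
(Exp terms are combined using exp(i*s)*conj(exp(i*t)) = exp(i*(s-t)), and sums of them are collapsed using the identity that for every m > 1 the m distinct m-th roots of unity sum to 0, e.g. 1 + exp(2*I*pi/3) + exp(-2*I*pi/3) = 0.)
Dividing by |G| = 4 gives 0/4 = 0, matching the row-orthogonality relation <chi_3, chi_1> = [chi_3 = chi_1].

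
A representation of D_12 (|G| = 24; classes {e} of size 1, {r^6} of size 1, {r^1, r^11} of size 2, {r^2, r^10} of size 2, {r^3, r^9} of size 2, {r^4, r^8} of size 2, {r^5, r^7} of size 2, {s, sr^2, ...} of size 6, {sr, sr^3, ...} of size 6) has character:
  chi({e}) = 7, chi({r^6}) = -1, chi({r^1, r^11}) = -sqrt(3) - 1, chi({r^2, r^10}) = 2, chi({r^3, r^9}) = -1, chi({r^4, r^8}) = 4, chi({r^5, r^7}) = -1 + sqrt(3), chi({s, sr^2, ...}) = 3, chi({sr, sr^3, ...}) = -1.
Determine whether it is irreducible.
Not irreducible (reducible): <chi, chi> = 7 > 1.

Argument: <chi, chi> = (1/|G|) sum_C |C| * |chi(C)|^2 = (1/24)[1*|7|^2 + 1*|-1|^2 + 2*|-sqrt(3) - 1|^2 + 2*|2|^2 + 2*|-1|^2 + 2*|4|^2 + 2*|-1 + sqrt(3)|^2 + 6*|3|^2 + 6*|-1|^2]
  = (1/24)[(49) + (1) + (4*sqrt(3) + 8) + (8) + (2) + (32) + (8 - 4*sqrt(3)) + (54) + (6)] = 168/24 = 7.
A character is irreducible iff <chi, chi> = 1, so this representation is reducible.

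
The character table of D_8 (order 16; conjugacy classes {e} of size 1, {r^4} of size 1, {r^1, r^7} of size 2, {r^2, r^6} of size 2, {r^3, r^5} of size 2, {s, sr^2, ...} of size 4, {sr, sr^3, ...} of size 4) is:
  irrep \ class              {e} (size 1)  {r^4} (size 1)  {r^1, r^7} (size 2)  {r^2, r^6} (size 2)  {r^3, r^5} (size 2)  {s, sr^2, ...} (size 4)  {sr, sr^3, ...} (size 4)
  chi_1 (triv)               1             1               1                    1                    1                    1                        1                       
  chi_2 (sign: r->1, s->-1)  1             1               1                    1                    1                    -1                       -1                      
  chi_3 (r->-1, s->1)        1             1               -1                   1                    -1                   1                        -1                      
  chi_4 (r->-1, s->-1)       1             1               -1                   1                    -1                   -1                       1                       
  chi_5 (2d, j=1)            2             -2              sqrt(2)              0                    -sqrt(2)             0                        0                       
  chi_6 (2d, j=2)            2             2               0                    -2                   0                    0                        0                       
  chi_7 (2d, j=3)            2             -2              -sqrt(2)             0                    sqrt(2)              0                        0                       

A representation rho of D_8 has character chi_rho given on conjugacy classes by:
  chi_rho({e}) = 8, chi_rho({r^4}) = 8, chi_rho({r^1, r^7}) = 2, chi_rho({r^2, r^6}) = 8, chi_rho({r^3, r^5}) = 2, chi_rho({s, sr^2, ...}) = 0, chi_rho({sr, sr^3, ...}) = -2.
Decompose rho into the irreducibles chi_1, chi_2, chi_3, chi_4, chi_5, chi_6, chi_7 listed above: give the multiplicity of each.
Multiplicities: chi_1: 2, chi_2: 3, chi_3: 2, chi_4: 1, chi_5: 0, chi_6: 0, chi_7: 0.

Details: Use <chi_rho, chi> = (1/|G|) sum_C |C| * chi_rho(C) * conj(chi(C)) with |G| = 16 for each irreducible chi in the table:
  <chi_rho, chi_1> = (1/16)[1*(8)*conj(1) + 1*(8)*conj(1) + 2*(2)*conj(1) + 2*(8)*conj(1) + 2*(2)*conj(1) + 4*(0)*conj(1) + 4*(-2)*conj(1)]
      = (1/16)[(8) + (8) + (4) + (16) + (4) + (0) + (-8)] = 32/16 = 2
  <chi_rho, chi_2> = (1/16)[1*(8)*conj(1) + 1*(8)*conj(1) + 2*(2)*conj(1) + 2*(8)*conj(1) + 2*(2)*conj(1) + 4*(0)*conj(-1) + 4*(-2)*conj(-1)]
      = (1/16)[(8) + (8) + (4) + (16) + (4) + (0) + (8)] = 48/16 = 3
  <chi_rho, chi_3> = (1/16)[1*(8)*conj(1) + 1*(8)*conj(1) + 2*(2)*conj(-1) + 2*(8)*conj(1) + 2*(2)*conj(-1) + 4*(0)*conj(1) + 4*(-2)*conj(-1)]
      = (1/16)[(8) + (8) + (-4) + (16) + (-4) + (0) + (8)] = 32/16 = 2
  <chi_rho, chi_4> = (1/16)[1*(8)*conj(1) + 1*(8)*conj(1) + 2*(2)*conj(-1) + 2*(8)*conj(1) + 2*(2)*conj(-1) + 4*(0)*conj(-1) + 4*(-2)*conj(1)]
      = (1/16)[(8) + (8) + (-4) + (16) + (-4) + (0) + (-8)] = 16/16 = 1
  <chi_rho, chi_5> = (1/16)[1*(8)*conj(2) + 1*(8)*conj(-2) + 2*(2)*conj(sqrt(2)) + 2*(8)*conj(0) + 2*(2)*conj(-sqrt(2)) + 4*(0)*conj(0) + 4*(-2)*conj(0)]
      = (1/16)[(16) + (-16) + (4*sqrt(2)) + (0) + (-4*sqrt(2)) + (0) + (0)] = 0/16 = 0
  <chi_rho, chi_6> = (1/16)[1*(8)*conj(2) + 1*(8)*conj(2) + 2*(2)*conj(0) + 2*(8)*conj(-2) + 2*(2)*conj(0) + 4*(0)*conj(0) + 4*(-2)*conj(0)]
      = (1/16)[(16) + (16) + (0) + (-32) + (0) + (0) + (0)] = 0/16 = 0
  <chi_rho, chi_7> = (1/16)[1*(8)*conj(2) + 1*(8)*conj(-2) + 2*(2)*conj(-sqrt(2)) + 2*(8)*conj(0) + 2*(2)*conj(sqrt(2)) + 4*(0)*conj(0) + 4*(-2)*conj(0)]
      = (1/16)[(16) + (-16) + (-4*sqrt(2)) + (0) + (4*sqrt(2)) + (0) + (0)] = 0/16 = 0
Dimension check: dim(rho) = sum (mult * dim) = 2*1 + 3*1 + 2*1 + 1*1 + 0*2 + 0*2 + 0*2 = 8 = chi_rho(e) = 8.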